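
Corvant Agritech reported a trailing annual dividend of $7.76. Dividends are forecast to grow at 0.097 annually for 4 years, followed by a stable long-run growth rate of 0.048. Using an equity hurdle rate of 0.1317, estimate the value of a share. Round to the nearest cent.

Two-stage DDM. Project D₁…D_4 at 0.097, terminal growth 0.048, discount at r = 0.1317.
D_1 = 8.5127
D_2 = 9.3385
D_3 = 10.2443
D_4 = 11.2380
Terminal value at t=4: TV = D_5/(r−g) = 11.7774/(0.1317−0.048) = 140.7097
P₀ = 8.5127/(1+0.1317)^1 + 9.3385/(1+0.1317)^2 + 10.2443/(1+0.1317)^3 + 11.2380/(1+0.1317)^4 + 140.7097/(1+0.1317)^4 = 114.5150

$114.52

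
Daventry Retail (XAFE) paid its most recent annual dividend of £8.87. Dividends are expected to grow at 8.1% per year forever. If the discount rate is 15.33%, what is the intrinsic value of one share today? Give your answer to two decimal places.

£132.62

Gordon growth model: P₀ = D₁/(r − g). D₁ = 8.87 × (1 + 0.081) = 9.5885.
P₀ = 9.5885 / (0.1533 − 0.081) = 9.5885 / 0.0723 = 132.6206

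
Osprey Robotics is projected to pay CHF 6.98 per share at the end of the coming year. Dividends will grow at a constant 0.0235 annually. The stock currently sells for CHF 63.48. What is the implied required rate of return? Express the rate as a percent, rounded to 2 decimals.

13.35%

Rearranging the constant-growth DDM: r = D₁/P₀ + g.
r = 6.9800 / 63.48 + 0.0235 = 0.10996 + 0.0235 = 0.13346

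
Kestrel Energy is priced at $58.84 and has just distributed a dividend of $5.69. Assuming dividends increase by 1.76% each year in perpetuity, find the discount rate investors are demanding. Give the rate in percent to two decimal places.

11.60%

Rearranging the constant-growth DDM: r = D₁/P₀ + g.
D₁ = 5.69 × (1 + 0.0176) = 5.7901.
r = 5.7901 / 58.84 + 0.0176 = 0.09840 + 0.0176 = 0.11600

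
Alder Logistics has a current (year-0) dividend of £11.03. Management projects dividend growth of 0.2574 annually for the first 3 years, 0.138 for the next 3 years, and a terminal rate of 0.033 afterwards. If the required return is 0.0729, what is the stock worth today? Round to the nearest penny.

Three-stage DDM. Project D₁…D_6; terminal Gordon value at t=6 with g = 0.033; discount at r = 0.0729.
D_1 = 13.8691
D_2 = 17.4390
D_3 = 21.9278
D_4 = 24.9539
D_5 = 28.3975
D_6 = 32.3164
TV_6 = 33.3828/(0.0729−0.033) = 836.6621
P₀ = Σ Dₜ/(1+r)ᵗ + TV_6/(1+r)^6 = 654.3480

£654.35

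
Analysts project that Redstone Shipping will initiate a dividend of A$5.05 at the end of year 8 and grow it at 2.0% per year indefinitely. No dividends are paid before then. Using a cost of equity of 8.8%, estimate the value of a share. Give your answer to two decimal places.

A$41.15

Deferred-dividend DDM. At t=7 the remaining stream is a growing perpetuity with first payment D_8 = 5.05.
V_7 = D_8/(r−g) = 5.05/(0.088−0.02) = 74.2647
P₀ = V_7/(1+r)^7 = 74.2647/(1+0.088)^7 = 41.1510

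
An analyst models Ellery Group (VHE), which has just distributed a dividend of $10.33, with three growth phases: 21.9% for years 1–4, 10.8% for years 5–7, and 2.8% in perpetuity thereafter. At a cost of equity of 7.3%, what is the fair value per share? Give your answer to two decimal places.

$545.32

Three-stage DDM. Project D₁…D_7; terminal Gordon value at t=7 with g = 0.028; discount at r = 0.073.
D_1 = 12.5923
D_2 = 15.3500
D_3 = 18.7116
D_4 = 22.8095
D_5 = 25.2729
D_6 = 28.0024
D_7 = 31.0266
TV_7 = 31.8954/(0.073−0.028) = 708.7858
P₀ = Σ Dₜ/(1+r)ᵗ + TV_7/(1+r)^7 = 545.3154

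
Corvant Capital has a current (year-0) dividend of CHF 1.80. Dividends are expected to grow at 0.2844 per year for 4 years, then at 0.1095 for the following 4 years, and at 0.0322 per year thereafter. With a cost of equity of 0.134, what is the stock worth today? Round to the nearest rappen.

Three-stage DDM. Project D₁…D_8; terminal Gordon value at t=8 with g = 0.0322; discount at r = 0.134.
D_1 = 2.3119
D_2 = 2.9694
D_3 = 3.8139
D_4 = 4.8986
D_5 = 5.4350
D_6 = 6.0302
D_7 = 6.6905
D_8 = 7.4231
TV_8 = 7.6621/(0.134−0.0322) = 75.2660
P₀ = Σ Dₜ/(1+r)ᵗ + TV_8/(1+r)^8 = 48.6711

CHF 48.67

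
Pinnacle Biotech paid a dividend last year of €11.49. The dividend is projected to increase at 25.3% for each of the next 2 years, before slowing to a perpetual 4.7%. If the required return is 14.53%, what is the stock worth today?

Two-stage DDM. Project D₁…D_2 at 0.253, terminal growth 0.047, discount at r = 0.1453.
D_1 = 14.3970
D_2 = 18.0394
Terminal value at t=2: TV = D_3/(r−g) = 18.8873/(0.1453−0.047) = 192.1389
P₀ = 14.3970/(1+0.1453)^1 + 18.0394/(1+0.1453)^2 + 192.1389/(1+0.1453)^2 = 172.8025

€172.80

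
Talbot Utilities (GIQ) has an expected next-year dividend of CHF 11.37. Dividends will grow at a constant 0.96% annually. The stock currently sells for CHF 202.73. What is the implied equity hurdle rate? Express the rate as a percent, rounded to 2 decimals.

6.57%

Rearranging the constant-growth DDM: r = D₁/P₀ + g.
r = 11.3700 / 202.73 + 0.0096 = 0.05608 + 0.0096 = 0.06568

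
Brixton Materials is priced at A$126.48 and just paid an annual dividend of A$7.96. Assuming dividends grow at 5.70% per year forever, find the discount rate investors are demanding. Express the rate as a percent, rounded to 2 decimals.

12.35%

Rearranging the constant-growth DDM: r = D₁/P₀ + g.
D₁ = 7.96 × (1 + 0.057) = 8.4137.
r = 8.4137 / 126.48 + 0.057 = 0.06652 + 0.057 = 0.12352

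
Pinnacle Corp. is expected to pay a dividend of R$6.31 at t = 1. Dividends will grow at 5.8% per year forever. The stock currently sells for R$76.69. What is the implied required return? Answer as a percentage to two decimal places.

Rearranging the constant-growth DDM: r = D₁/P₀ + g.
r = 6.3100 / 76.69 + 0.058 = 0.08228 + 0.058 = 0.14028

14.03%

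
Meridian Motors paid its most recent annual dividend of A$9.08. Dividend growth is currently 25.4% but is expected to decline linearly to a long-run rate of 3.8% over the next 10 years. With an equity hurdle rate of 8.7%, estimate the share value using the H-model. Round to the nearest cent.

H-model: P₀ = D₀[(1+g_L) + H(g_S−g_L)]/(r−g_L), with H = 10/2 = 5.
P₀ = 9.08 × [(1+0.038) + 5×(0.254−0.038)] / (0.087−0.038)
   = 9.08 × 2.1180 / 0.049 = 392.4784

A$392.48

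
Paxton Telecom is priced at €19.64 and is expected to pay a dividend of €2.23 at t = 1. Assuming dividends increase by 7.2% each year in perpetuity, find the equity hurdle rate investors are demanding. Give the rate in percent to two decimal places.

Rearranging the constant-growth DDM: r = D₁/P₀ + g.
r = 2.2300 / 19.64 + 0.072 = 0.11354 + 0.072 = 0.18554

18.55%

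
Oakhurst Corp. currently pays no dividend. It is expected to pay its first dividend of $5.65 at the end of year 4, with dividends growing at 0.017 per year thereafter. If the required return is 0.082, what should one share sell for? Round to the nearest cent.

$68.62

Deferred-dividend DDM. At t=3 the remaining stream is a growing perpetuity with first payment D_4 = 5.65.
V_3 = D_4/(r−g) = 5.65/(0.082−0.017) = 86.9231
P₀ = V_3/(1+r)^3 = 86.9231/(1+0.082)^3 = 68.6204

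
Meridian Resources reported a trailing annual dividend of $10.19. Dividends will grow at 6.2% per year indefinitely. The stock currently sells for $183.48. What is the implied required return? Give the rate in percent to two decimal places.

12.10%

Rearranging the constant-growth DDM: r = D₁/P₀ + g.
D₁ = 10.19 × (1 + 0.062) = 10.8218.
r = 10.8218 / 183.48 + 0.062 = 0.05898 + 0.062 = 0.12098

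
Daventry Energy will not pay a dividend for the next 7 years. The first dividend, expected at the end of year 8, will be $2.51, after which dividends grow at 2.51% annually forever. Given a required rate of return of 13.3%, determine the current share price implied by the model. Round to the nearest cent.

$9.71

Deferred-dividend DDM. At t=7 the remaining stream is a growing perpetuity with first payment D_8 = 2.51.
V_7 = D_8/(r−g) = 2.51/(0.133−0.0251) = 23.2623
P₀ = V_7/(1+r)^7 = 23.2623/(1+0.133)^7 = 9.7061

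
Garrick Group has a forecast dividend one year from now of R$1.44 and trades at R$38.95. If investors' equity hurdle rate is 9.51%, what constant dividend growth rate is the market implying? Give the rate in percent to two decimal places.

From P₀ = D₁/(r − g), the implied growth is g = r − D₁/P₀.
g = 0.0951 − 1.44/38.95 = 0.0951 − 0.03697 = 0.05813

5.81%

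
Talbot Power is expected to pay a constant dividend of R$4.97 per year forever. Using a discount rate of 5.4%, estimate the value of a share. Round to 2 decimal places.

R$92.04

Zero-growth DDM (perpetuity): P₀ = D/r = 4.97 / 0.054 = 92.0370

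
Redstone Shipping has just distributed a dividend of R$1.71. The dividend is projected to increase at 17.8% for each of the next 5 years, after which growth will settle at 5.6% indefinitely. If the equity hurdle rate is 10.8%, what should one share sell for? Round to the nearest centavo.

R$57.49

Two-stage DDM. Project D₁…D_5 at 0.178, terminal growth 0.056, discount at r = 0.108.
D_1 = 2.0144
D_2 = 2.3729
D_3 = 2.7953
D_4 = 3.2929
D_5 = 3.8790
Terminal value at t=5: TV = D_6/(r−g) = 4.0963/(0.108−0.056) = 78.7740
P₀ = 2.0144/(1+0.108)^1 + 2.3729/(1+0.108)^2 + 2.7953/(1+0.108)^3 + 3.2929/(1+0.108)^4 + 3.8790/(1+0.108)^5 + 78.7740/(1+0.108)^5 = 57.4856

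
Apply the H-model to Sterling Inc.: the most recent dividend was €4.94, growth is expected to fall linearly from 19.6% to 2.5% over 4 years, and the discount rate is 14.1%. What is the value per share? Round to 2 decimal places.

€58.22

H-model: P₀ = D₀[(1+g_L) + H(g_S−g_L)]/(r−g_L), with H = 4/2 = 2.
P₀ = 4.94 × [(1+0.025) + 2×(0.196−0.025)] / (0.141−0.025)
   = 4.94 × 1.3670 / 0.116 = 58.2153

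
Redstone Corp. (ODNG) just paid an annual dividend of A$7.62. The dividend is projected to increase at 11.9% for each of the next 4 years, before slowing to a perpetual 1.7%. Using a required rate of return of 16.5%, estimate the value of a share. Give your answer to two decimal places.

A$72.16

Two-stage DDM. Project D₁…D_4 at 0.119, terminal growth 0.017, discount at r = 0.165.
D_1 = 8.5268
D_2 = 9.5415
D_3 = 10.6769
D_4 = 11.9475
Terminal value at t=4: TV = D_5/(r−g) = 12.1506/(0.165−0.017) = 82.0984
P₀ = 8.5268/(1+0.165)^1 + 9.5415/(1+0.165)^2 + 10.6769/(1+0.165)^3 + 11.9475/(1+0.165)^4 + 82.0984/(1+0.165)^4 = 72.1565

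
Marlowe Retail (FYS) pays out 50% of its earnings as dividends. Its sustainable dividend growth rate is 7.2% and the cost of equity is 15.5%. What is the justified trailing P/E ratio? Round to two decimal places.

6.46

Justified trailing P/E = b(1+g)/(r−g) = 0.50×(1+0.072)/(0.155−0.072) = 6.4578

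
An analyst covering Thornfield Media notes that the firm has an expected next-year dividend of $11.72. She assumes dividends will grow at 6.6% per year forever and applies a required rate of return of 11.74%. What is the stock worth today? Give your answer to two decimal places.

$228.02

Gordon growth model: P₀ = D₁/(r − g), with D₁ = 11.72 given directly.
P₀ = 11.7200 / (0.1174 − 0.066) = 11.7200 / 0.0514 = 228.0156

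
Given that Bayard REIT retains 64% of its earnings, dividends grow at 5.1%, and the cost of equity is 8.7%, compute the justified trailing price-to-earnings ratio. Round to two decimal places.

10.51

Payout ratio b = 1 − 0.64 = 0.36.
Justified trailing P/E = b(1+g)/(r−g) = 0.36×(1+0.051)/(0.087−0.051) = 10.5100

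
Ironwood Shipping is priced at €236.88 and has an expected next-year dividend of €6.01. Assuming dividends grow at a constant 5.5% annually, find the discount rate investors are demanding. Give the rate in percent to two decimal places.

8.04%

Rearranging the constant-growth DDM: r = D₁/P₀ + g.
r = 6.0100 / 236.88 + 0.055 = 0.02537 + 0.055 = 0.08037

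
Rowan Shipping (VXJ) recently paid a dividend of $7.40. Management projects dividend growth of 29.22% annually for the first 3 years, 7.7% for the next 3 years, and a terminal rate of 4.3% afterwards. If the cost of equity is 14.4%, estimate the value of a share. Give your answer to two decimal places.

Three-stage DDM. Project D₁…D_6; terminal Gordon value at t=6 with g = 0.043; discount at r = 0.144.
D_1 = 9.5623
D_2 = 12.3564
D_3 = 15.9669
D_4 = 17.1964
D_5 = 18.5205
D_6 = 19.9466
TV_6 = 20.8043/(0.144−0.043) = 205.9828
P₀ = Σ Dₜ/(1+r)ᵗ + TV_6/(1+r)^6 = 148.7464

$148.75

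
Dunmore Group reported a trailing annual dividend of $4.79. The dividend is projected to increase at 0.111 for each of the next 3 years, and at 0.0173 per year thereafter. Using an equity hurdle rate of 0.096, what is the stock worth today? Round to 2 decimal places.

Two-stage DDM. Project D₁…D_3 at 0.111, terminal growth 0.0173, discount at r = 0.096.
D_1 = 5.3217
D_2 = 5.9124
D_3 = 6.5687
Terminal value at t=3: TV = D_4/(r−g) = 6.6823/(0.096−0.0173) = 84.9087
P₀ = 5.3217/(1+0.096)^1 + 5.9124/(1+0.096)^2 + 6.5687/(1+0.096)^3 + 84.9087/(1+0.096)^3 = 79.2611

$79.26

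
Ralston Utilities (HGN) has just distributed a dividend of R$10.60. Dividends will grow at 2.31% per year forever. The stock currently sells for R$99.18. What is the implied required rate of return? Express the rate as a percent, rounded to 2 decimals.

13.24%

Rearranging the constant-growth DDM: r = D₁/P₀ + g.
D₁ = 10.60 × (1 + 0.0231) = 10.8449.
r = 10.8449 / 99.18 + 0.0231 = 0.10935 + 0.0231 = 0.13245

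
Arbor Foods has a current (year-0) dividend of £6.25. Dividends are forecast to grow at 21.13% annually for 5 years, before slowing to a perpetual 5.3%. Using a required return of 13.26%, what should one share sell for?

Two-stage DDM. Project D₁…D_5 at 0.2113, terminal growth 0.053, discount at r = 0.1326.
D_1 = 7.5706
D_2 = 9.1703
D_3 = 11.1080
D_4 = 13.4551
D_5 = 16.2982
Terminal value at t=5: TV = D_6/(r−g) = 17.1620/(0.1326−0.053) = 215.6026
P₀ = 7.5706/(1+0.1326)^1 + 9.1703/(1+0.1326)^2 + 11.1080/(1+0.1326)^3 + 13.4551/(1+0.1326)^4 + 16.2982/(1+0.1326)^5 + 215.6026/(1+0.1326)^5 = 154.0836

£154.08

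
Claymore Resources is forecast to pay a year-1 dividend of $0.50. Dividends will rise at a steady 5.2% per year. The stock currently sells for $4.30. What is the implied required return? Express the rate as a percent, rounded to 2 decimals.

16.83%

Rearranging the constant-growth DDM: r = D₁/P₀ + g.
r = 0.5000 / 4.30 + 0.052 = 0.11628 + 0.052 = 0.16828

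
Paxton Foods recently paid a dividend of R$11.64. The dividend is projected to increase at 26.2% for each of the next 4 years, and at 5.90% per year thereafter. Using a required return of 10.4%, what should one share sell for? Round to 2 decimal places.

Two-stage DDM. Project D₁…D_4 at 0.262, terminal growth 0.059, discount at r = 0.104.
D_1 = 14.6897
D_2 = 18.5384
D_3 = 23.3954
D_4 = 29.5250
Terminal value at t=4: TV = D_5/(r−g) = 31.2670/(0.104−0.059) = 694.8225
P₀ = 14.6897/(1+0.104)^1 + 18.5384/(1+0.104)^2 + 23.3954/(1+0.104)^3 + 29.5250/(1+0.104)^4 + 694.8225/(1+0.104)^4 = 533.5108

R$533.51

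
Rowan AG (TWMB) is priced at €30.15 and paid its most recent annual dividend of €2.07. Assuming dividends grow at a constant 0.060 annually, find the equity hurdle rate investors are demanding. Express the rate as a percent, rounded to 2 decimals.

Rearranging the constant-growth DDM: r = D₁/P₀ + g.
D₁ = 2.07 × (1 + 0.06) = 2.1942.
r = 2.1942 / 30.15 + 0.06 = 0.07278 + 0.06 = 0.13278

13.28%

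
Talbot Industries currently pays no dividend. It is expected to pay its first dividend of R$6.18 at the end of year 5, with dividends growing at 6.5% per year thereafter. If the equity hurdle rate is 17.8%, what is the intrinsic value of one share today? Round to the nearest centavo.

R$28.40

Deferred-dividend DDM. At t=4 the remaining stream is a growing perpetuity with first payment D_5 = 6.18.
V_4 = D_5/(r−g) = 6.18/(0.178−0.065) = 54.6903
P₀ = V_4/(1+r)^4 = 54.6903/(1+0.178)^4 = 28.4007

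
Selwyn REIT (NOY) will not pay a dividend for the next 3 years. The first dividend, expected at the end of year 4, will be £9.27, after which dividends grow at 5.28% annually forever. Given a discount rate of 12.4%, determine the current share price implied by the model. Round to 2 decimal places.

£91.69

Deferred-dividend DDM. At t=3 the remaining stream is a growing perpetuity with first payment D_4 = 9.27.
V_3 = D_4/(r−g) = 9.27/(0.124−0.0528) = 130.1966
P₀ = V_3/(1+r)^3 = 130.1966/(1+0.124)^3 = 91.6855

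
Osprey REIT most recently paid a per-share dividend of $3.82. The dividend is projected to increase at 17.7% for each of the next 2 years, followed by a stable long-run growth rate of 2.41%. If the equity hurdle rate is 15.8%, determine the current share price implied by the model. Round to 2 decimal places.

$38.01

Two-stage DDM. Project D₁…D_2 at 0.177, terminal growth 0.0241, discount at r = 0.158.
D_1 = 4.4961
D_2 = 5.2920
Terminal value at t=2: TV = D_3/(r−g) = 5.4195/(0.158−0.0241) = 40.4742
P₀ = 4.4961/(1+0.158)^1 + 5.2920/(1+0.158)^2 + 40.4742/(1+0.158)^2 = 38.0120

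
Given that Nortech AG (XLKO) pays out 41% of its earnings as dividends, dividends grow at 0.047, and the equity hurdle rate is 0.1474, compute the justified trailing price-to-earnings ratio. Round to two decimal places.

4.28

Justified trailing P/E = b(1+g)/(r−g) = 0.41×(1+0.047)/(0.1474−0.047) = 4.2756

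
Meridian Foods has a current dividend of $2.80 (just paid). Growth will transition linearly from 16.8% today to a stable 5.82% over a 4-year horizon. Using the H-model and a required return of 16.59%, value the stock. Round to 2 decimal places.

$33.22

H-model: P₀ = D₀[(1+g_L) + H(g_S−g_L)]/(r−g_L), with H = 4/2 = 2.
P₀ = 2.80 × [(1+0.0582) + 2×(0.168−0.0582)] / (0.1659−0.0582)
   = 2.80 × 1.2778 / 0.1077 = 33.2204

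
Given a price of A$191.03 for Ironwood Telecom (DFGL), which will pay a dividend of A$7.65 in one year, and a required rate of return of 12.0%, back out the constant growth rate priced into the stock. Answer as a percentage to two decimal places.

8.00%

From P₀ = D₁/(r − g), the implied growth is g = r − D₁/P₀.
g = 0.12 − 7.65/191.03 = 0.12 − 0.04005 = 0.07995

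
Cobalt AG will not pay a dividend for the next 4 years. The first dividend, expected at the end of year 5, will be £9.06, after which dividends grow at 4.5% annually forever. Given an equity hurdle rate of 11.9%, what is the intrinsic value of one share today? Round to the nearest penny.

£78.09

Deferred-dividend DDM. At t=4 the remaining stream is a growing perpetuity with first payment D_5 = 9.06.
V_4 = D_5/(r−g) = 9.06/(0.119−0.045) = 122.4324
P₀ = V_4/(1+r)^4 = 122.4324/(1+0.119)^4 = 78.0865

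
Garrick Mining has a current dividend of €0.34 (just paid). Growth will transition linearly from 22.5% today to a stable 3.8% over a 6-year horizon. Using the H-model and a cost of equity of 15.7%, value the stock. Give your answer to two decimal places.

H-model: P₀ = D₀[(1+g_L) + H(g_S−g_L)]/(r−g_L), with H = 6/2 = 3.
P₀ = 0.34 × [(1+0.038) + 3×(0.225−0.038)] / (0.157−0.038)
   = 0.34 × 1.5990 / 0.119 = 4.5686

€4.57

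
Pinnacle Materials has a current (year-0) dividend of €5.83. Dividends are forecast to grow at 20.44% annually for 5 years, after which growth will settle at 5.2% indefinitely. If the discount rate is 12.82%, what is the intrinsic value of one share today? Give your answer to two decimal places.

Two-stage DDM. Project D₁…D_5 at 0.2044, terminal growth 0.052, discount at r = 0.1282.
D_1 = 7.0217
D_2 = 8.4569
D_3 = 10.1855
D_4 = 12.2674
D_5 = 14.7748
Terminal value at t=5: TV = D_6/(r−g) = 15.5431/(0.1282−0.052) = 203.9779
P₀ = 7.0217/(1+0.1282)^1 + 8.4569/(1+0.1282)^2 + 10.1855/(1+0.1282)^3 + 12.2674/(1+0.1282)^4 + 14.7748/(1+0.1282)^5 + 203.9779/(1+0.1282)^5 = 147.2131

€147.21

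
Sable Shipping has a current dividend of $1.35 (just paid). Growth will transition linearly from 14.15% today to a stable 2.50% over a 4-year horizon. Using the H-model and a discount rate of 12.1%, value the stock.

$17.69

H-model: P₀ = D₀[(1+g_L) + H(g_S−g_L)]/(r−g_L), with H = 4/2 = 2.
P₀ = 1.35 × [(1+0.025) + 2×(0.1415−0.025)] / (0.121−0.025)
   = 1.35 × 1.2580 / 0.096 = 17.6906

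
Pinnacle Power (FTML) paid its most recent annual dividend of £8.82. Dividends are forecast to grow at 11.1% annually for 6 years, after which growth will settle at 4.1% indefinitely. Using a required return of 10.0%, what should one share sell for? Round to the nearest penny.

£220.00

Two-stage DDM. Project D₁…D_6 at 0.111, terminal growth 0.041, discount at r = 0.1.
D_1 = 9.7990
D_2 = 10.8867
D_3 = 12.0951
D_4 = 13.4377
D_5 = 14.9293
D_6 = 16.5864
Terminal value at t=6: TV = D_7/(r−g) = 17.2665/(0.1−0.041) = 292.6521
P₀ = 9.7990/(1+0.1)^1 + 10.8867/(1+0.1)^2 + 12.0951/(1+0.1)^3 + 13.4377/(1+0.1)^4 + 14.9293/(1+0.1)^5 + 16.5864/(1+0.1)^6 + 292.6521/(1+0.1)^6 = 219.9979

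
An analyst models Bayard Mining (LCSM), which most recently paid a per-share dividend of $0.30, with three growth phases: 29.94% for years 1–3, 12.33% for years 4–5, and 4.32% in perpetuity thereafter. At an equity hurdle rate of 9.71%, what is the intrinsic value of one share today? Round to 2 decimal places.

Three-stage DDM. Project D₁…D_5; terminal Gordon value at t=5 with g = 0.0432; discount at r = 0.0971.
D_1 = 0.3898
D_2 = 0.5065
D_3 = 0.6582
D_4 = 0.7393
D_5 = 0.8305
TV_5 = 0.8664/(0.0971−0.0432) = 16.0739
P₀ = Σ Dₜ/(1+r)ᵗ + TV_5/(1+r)^5 = 12.4207

$12.42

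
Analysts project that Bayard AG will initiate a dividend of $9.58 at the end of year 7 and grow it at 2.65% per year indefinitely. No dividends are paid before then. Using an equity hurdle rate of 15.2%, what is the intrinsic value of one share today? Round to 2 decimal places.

Deferred-dividend DDM. At t=6 the remaining stream is a growing perpetuity with first payment D_7 = 9.58.
V_6 = D_7/(r−g) = 9.58/(0.152−0.0265) = 76.3347
P₀ = V_6/(1+r)^6 = 76.3347/(1+0.152)^6 = 32.6593

$32.66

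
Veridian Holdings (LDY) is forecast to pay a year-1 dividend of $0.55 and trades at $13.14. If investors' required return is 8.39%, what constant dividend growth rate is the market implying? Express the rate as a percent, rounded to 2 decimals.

4.20%

From P₀ = D₁/(r − g), the implied growth is g = r − D₁/P₀.
g = 0.0839 − 0.55/13.14 = 0.0839 − 0.04186 = 0.04204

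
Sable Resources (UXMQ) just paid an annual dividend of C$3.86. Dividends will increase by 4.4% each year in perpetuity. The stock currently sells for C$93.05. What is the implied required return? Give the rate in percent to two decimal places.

Rearranging the constant-growth DDM: r = D₁/P₀ + g.
D₁ = 3.86 × (1 + 0.044) = 4.0298.
r = 4.0298 / 93.05 + 0.044 = 0.04331 + 0.044 = 0.08731

8.73%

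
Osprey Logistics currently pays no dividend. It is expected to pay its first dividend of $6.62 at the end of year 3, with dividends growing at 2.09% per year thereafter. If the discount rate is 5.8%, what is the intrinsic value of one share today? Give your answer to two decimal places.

Deferred-dividend DDM. At t=2 the remaining stream is a growing perpetuity with first payment D_3 = 6.62.
V_2 = D_3/(r−g) = 6.62/(0.058−0.0209) = 178.4367
P₀ = V_2/(1+r)^2 = 178.4367/(1+0.058)^2 = 159.4090

$159.41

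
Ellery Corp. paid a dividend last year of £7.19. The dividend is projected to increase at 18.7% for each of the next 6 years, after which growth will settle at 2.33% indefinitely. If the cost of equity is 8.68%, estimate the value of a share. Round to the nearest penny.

£256.09

Two-stage DDM. Project D₁…D_6 at 0.187, terminal growth 0.0233, discount at r = 0.0868.
D_1 = 8.5345
D_2 = 10.1305
D_3 = 12.0249
D_4 = 14.2735
D_5 = 16.9427
D_6 = 20.1110
Terminal value at t=6: TV = D_7/(r−g) = 20.5796/(0.0868−0.0233) = 324.0876
P₀ = 8.5345/(1+0.0868)^1 + 10.1305/(1+0.0868)^2 + 12.0249/(1+0.0868)^3 + 14.2735/(1+0.0868)^4 + 16.9427/(1+0.0868)^5 + 20.1110/(1+0.0868)^6 + 324.0876/(1+0.0868)^6 = 256.0905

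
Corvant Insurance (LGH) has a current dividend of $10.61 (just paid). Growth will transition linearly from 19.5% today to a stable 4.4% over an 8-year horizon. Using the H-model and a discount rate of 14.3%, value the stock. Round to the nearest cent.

H-model: P₀ = D₀[(1+g_L) + H(g_S−g_L)]/(r−g_L), with H = 8/2 = 4.
P₀ = 10.61 × [(1+0.044) + 4×(0.195−0.044)] / (0.143−0.044)
   = 10.61 × 1.6480 / 0.099 = 176.6190

$176.62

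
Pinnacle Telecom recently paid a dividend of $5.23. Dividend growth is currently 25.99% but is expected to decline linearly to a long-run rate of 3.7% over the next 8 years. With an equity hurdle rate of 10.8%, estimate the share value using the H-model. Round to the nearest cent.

$142.06

H-model: P₀ = D₀[(1+g_L) + H(g_S−g_L)]/(r−g_L), with H = 8/2 = 4.
P₀ = 5.23 × [(1+0.037) + 4×(0.2599−0.037)] / (0.108−0.037)
   = 5.23 × 1.9286 / 0.071 = 142.0645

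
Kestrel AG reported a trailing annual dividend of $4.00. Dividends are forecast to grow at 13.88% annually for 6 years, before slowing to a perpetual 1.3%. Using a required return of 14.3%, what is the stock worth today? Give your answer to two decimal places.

Two-stage DDM. Project D₁…D_6 at 0.1388, terminal growth 0.013, discount at r = 0.143.
D_1 = 4.5552
D_2 = 5.1875
D_3 = 5.9075
D_4 = 6.7274
D_5 = 7.6612
D_6 = 8.7246
Terminal value at t=6: TV = D_7/(r−g) = 8.8380/(0.143−0.013) = 67.9846
P₀ = 4.5552/(1+0.143)^1 + 5.1875/(1+0.143)^2 + 5.9075/(1+0.143)^3 + 6.7274/(1+0.143)^4 + 7.6612/(1+0.143)^5 + 8.7246/(1+0.143)^6 + 67.9846/(1+0.143)^6 = 54.1815

$54.18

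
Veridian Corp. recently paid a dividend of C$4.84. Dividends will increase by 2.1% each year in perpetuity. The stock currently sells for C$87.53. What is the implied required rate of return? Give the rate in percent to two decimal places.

Rearranging the constant-growth DDM: r = D₁/P₀ + g.
D₁ = 4.84 × (1 + 0.021) = 4.9416.
r = 4.9416 / 87.53 + 0.021 = 0.05646 + 0.021 = 0.07746

7.75%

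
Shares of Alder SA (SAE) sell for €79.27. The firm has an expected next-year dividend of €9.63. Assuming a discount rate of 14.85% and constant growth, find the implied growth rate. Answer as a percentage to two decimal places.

From P₀ = D₁/(r − g), the implied growth is g = r − D₁/P₀.
g = 0.1485 − 9.63/79.27 = 0.1485 − 0.12148 = 0.02702

2.70%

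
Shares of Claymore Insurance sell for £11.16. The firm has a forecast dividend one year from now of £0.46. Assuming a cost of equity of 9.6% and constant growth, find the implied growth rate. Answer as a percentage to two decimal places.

5.48%

From P₀ = D₁/(r − g), the implied growth is g = r − D₁/P₀.
g = 0.096 − 0.46/11.16 = 0.096 − 0.04122 = 0.05478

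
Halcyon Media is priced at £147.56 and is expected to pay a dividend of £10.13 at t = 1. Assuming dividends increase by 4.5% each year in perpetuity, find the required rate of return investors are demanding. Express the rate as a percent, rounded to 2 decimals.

Rearranging the constant-growth DDM: r = D₁/P₀ + g.
r = 10.1300 / 147.56 + 0.045 = 0.06865 + 0.045 = 0.11365

11.37%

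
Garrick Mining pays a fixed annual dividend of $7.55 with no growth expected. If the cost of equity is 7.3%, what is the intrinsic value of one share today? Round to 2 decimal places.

Zero-growth DDM (perpetuity): P₀ = D/r = 7.55 / 0.073 = 103.4247

$103.42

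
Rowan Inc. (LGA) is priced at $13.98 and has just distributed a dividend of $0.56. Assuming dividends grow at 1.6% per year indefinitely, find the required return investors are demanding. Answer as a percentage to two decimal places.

Rearranging the constant-growth DDM: r = D₁/P₀ + g.
D₁ = 0.56 × (1 + 0.016) = 0.5690.
r = 0.5690 / 13.98 + 0.016 = 0.04070 + 0.016 = 0.05670

5.67%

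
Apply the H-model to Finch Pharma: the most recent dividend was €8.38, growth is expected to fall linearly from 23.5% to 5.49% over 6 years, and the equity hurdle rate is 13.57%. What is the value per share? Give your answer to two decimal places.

H-model: P₀ = D₀[(1+g_L) + H(g_S−g_L)]/(r−g_L), with H = 6/2 = 3.
P₀ = 8.38 × [(1+0.0549) + 3×(0.235−0.0549)] / (0.1357−0.0549)
   = 8.38 × 1.5952 / 0.0808 = 165.4428

€165.44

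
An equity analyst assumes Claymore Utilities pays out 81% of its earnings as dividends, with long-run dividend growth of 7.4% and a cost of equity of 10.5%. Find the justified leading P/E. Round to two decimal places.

26.13

Justified leading P/E = b/(r−g) = 0.81/(0.105−0.074) = 26.1290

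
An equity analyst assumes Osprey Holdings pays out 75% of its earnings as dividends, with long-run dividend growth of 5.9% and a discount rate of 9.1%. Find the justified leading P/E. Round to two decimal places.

23.44

Justified leading P/E = b/(r−g) = 0.75/(0.091−0.059) = 23.4375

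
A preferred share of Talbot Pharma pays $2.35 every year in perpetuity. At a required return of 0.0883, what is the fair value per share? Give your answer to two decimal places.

Zero-growth DDM (perpetuity): P₀ = D/r = 2.35 / 0.0883 = 26.6138

$26.61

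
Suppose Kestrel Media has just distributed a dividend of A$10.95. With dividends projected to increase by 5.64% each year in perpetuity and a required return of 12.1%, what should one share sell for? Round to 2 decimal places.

A$179.06

Gordon growth model: P₀ = D₁/(r − g). D₁ = 10.95 × (1 + 0.0564) = 11.5676.
P₀ = 11.5676 / (0.121 − 0.0564) = 11.5676 / 0.0646 = 179.0647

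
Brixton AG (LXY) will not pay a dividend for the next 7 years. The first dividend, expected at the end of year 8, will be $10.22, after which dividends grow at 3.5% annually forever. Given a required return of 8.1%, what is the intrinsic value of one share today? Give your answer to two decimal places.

Deferred-dividend DDM. At t=7 the remaining stream is a growing perpetuity with first payment D_8 = 10.22.
V_7 = D_8/(r−g) = 10.22/(0.081−0.035) = 222.1739
P₀ = V_7/(1+r)^7 = 222.1739/(1+0.081)^7 = 128.7992

$128.80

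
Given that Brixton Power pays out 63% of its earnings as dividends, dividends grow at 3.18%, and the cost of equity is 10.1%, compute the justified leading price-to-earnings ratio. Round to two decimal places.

Justified leading P/E = b/(r−g) = 0.63/(0.101−0.0318) = 9.1040

9.10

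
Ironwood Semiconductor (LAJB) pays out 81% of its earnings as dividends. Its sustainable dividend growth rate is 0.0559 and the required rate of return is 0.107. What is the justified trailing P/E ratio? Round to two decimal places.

Justified trailing P/E = b(1+g)/(r−g) = 0.81×(1+0.0559)/(0.107−0.0559) = 16.7374

16.74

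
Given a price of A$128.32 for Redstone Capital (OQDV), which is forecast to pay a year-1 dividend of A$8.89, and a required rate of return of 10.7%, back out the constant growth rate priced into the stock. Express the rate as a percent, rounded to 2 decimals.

3.77%

From P₀ = D₁/(r − g), the implied growth is g = r − D₁/P₀.
g = 0.107 − 8.89/128.32 = 0.107 − 0.06928 = 0.03772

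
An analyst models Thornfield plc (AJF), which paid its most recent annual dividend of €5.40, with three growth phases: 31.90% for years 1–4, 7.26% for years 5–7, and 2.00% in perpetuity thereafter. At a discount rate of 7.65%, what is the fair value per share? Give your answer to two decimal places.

Three-stage DDM. Project D₁…D_7; terminal Gordon value at t=7 with g = 0.02; discount at r = 0.0765.
D_1 = 7.1226
D_2 = 9.3947
D_3 = 12.3916
D_4 = 16.3445
D_5 = 17.5312
D_6 = 18.8039
D_7 = 20.1691
TV_7 = 20.5725/(0.0765−0.02) = 364.1146
P₀ = Σ Dₜ/(1+r)ᵗ + TV_7/(1+r)^7 = 290.4156

€290.42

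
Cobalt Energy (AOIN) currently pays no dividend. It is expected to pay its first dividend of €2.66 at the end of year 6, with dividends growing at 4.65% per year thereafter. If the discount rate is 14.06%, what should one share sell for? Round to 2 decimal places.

€14.64

Deferred-dividend DDM. At t=5 the remaining stream is a growing perpetuity with first payment D_6 = 2.66.
V_5 = D_6/(r−g) = 2.66/(0.1406−0.0465) = 28.2678
P₀ = V_5/(1+r)^5 = 28.2678/(1+0.1406)^5 = 14.6428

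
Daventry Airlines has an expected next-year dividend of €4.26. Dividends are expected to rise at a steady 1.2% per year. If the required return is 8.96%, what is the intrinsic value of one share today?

Gordon growth model: P₀ = D₁/(r − g), with D₁ = 4.26 given directly.
P₀ = 4.2600 / (0.0896 − 0.012) = 4.2600 / 0.0776 = 54.8969

€54.90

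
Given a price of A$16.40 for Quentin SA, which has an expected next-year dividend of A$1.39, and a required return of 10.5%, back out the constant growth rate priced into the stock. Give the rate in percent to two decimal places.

From P₀ = D₁/(r − g), the implied growth is g = r − D₁/P₀.
g = 0.105 − 1.39/16.40 = 0.105 − 0.08476 = 0.02024

2.02%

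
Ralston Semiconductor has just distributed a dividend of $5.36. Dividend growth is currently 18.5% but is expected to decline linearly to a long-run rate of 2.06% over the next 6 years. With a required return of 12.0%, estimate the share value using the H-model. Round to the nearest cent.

$81.63

H-model: P₀ = D₀[(1+g_L) + H(g_S−g_L)]/(r−g_L), with H = 6/2 = 3.
P₀ = 5.36 × [(1+0.0206) + 3×(0.185−0.0206)] / (0.12−0.0206)
   = 5.36 × 1.5138 / 0.0994 = 81.6295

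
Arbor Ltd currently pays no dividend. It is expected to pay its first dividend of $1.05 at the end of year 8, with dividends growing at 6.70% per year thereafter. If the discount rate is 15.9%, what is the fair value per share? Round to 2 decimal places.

$4.06

Deferred-dividend DDM. At t=7 the remaining stream is a growing perpetuity with first payment D_8 = 1.05.
V_7 = D_8/(r−g) = 1.05/(0.159−0.067) = 11.4130
P₀ = V_7/(1+r)^7 = 11.4130/(1+0.159)^7 = 4.0627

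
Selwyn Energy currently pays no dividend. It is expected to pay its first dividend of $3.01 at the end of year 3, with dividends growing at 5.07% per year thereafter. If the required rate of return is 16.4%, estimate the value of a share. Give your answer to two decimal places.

$19.61

Deferred-dividend DDM. At t=2 the remaining stream is a growing perpetuity with first payment D_3 = 3.01.
V_2 = D_3/(r−g) = 3.01/(0.164−0.0507) = 26.5666
P₀ = V_2/(1+r)^2 = 26.5666/(1+0.164)^2 = 19.6079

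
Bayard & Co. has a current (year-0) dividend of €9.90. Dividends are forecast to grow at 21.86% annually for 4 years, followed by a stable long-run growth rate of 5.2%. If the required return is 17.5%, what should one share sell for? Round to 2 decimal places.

Two-stage DDM. Project D₁…D_4 at 0.2186, terminal growth 0.052, discount at r = 0.175.
D_1 = 12.0641
D_2 = 14.7014
D_3 = 17.9151
D_4 = 21.8313
Terminal value at t=4: TV = D_5/(r−g) = 22.9665/(0.175−0.052) = 186.7199
P₀ = 12.0641/(1+0.175)^1 + 14.7014/(1+0.175)^2 + 17.9151/(1+0.175)^3 + 21.8313/(1+0.175)^4 + 186.7199/(1+0.175)^4 = 141.3702

€141.37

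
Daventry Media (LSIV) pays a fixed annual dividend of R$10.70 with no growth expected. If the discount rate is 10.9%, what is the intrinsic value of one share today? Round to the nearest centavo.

R$98.17

Zero-growth DDM (perpetuity): P₀ = D/r = 10.70 / 0.109 = 98.1651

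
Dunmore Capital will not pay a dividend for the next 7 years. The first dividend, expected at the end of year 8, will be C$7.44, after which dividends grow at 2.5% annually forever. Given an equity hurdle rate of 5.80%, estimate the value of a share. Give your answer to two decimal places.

C$151.94

Deferred-dividend DDM. At t=7 the remaining stream is a growing perpetuity with first payment D_8 = 7.44.
V_7 = D_8/(r−g) = 7.44/(0.058−0.025) = 225.4545
P₀ = V_7/(1+r)^7 = 225.4545/(1+0.058)^7 = 151.9355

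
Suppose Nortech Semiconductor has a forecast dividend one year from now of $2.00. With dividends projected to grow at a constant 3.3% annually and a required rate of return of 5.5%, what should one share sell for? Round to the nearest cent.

Gordon growth model: P₀ = D₁/(r − g), with D₁ = 2.00 given directly.
P₀ = 2.0000 / (0.055 − 0.033) = 2.0000 / 0.022 = 90.9091

$90.91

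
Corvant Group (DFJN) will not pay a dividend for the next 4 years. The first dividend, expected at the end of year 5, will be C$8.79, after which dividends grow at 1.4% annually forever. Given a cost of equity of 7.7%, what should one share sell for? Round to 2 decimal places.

Deferred-dividend DDM. At t=4 the remaining stream is a growing perpetuity with first payment D_5 = 8.79.
V_4 = D_5/(r−g) = 8.79/(0.077−0.014) = 139.5238
P₀ = V_4/(1+r)^4 = 139.5238/(1+0.077)^4 = 103.7016

C$103.70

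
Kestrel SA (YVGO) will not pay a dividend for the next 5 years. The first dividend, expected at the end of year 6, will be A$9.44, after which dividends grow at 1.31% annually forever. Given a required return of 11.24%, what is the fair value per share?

A$55.81

Deferred-dividend DDM. At t=5 the remaining stream is a growing perpetuity with first payment D_6 = 9.44.
V_5 = D_6/(r−g) = 9.44/(0.1124−0.0131) = 95.0655
P₀ = V_5/(1+r)^5 = 95.0655/(1+0.1124)^5 = 55.8107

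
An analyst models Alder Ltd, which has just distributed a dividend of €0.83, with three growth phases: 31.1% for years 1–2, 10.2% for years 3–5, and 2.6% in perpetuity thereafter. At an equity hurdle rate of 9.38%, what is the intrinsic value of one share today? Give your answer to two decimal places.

Three-stage DDM. Project D₁…D_5; terminal Gordon value at t=5 with g = 0.026; discount at r = 0.0938.
D_1 = 1.0881
D_2 = 1.4265
D_3 = 1.5720
D_4 = 1.7324
D_5 = 1.9091
TV_5 = 1.9587/(0.0938−0.026) = 28.8899
P₀ = Σ Dₜ/(1+r)ᵗ + TV_5/(1+r)^5 = 24.2707

€24.27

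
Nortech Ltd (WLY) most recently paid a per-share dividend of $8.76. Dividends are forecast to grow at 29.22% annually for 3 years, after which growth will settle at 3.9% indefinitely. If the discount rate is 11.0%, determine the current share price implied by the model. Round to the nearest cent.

Two-stage DDM. Project D₁…D_3 at 0.2922, terminal growth 0.039, discount at r = 0.11.
D_1 = 11.3197
D_2 = 14.6273
D_3 = 18.9014
Terminal value at t=3: TV = D_4/(r−g) = 19.6385/(0.11−0.039) = 276.5989
P₀ = 11.3197/(1+0.11)^1 + 14.6273/(1+0.11)^2 + 18.9014/(1+0.11)^3 + 276.5989/(1+0.11)^3 = 238.1370

$238.14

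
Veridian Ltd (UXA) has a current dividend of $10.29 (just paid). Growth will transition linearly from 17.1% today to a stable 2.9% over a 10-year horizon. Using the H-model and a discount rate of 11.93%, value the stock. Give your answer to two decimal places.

$198.17

H-model: P₀ = D₀[(1+g_L) + H(g_S−g_L)]/(r−g_L), with H = 10/2 = 5.
P₀ = 10.29 × [(1+0.029) + 5×(0.171−0.029)] / (0.1193−0.029)
   = 10.29 × 1.7390 / 0.0903 = 198.1651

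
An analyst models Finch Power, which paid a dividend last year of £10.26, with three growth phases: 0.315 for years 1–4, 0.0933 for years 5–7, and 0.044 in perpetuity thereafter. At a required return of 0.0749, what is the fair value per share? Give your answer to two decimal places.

£958.03

Three-stage DDM. Project D₁…D_7; terminal Gordon value at t=7 with g = 0.044; discount at r = 0.0749.
D_1 = 13.4919
D_2 = 17.7418
D_3 = 23.3305
D_4 = 30.6796
D_5 = 33.5421
D_6 = 36.6715
D_7 = 40.0930
TV_7 = 41.8571/(0.0749−0.044) = 1354.5980
P₀ = Σ Dₜ/(1+r)ᵗ + TV_7/(1+r)^7 = 958.0285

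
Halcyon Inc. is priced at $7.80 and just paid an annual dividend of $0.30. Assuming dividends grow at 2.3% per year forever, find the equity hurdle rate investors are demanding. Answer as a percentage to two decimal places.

Rearranging the constant-growth DDM: r = D₁/P₀ + g.
D₁ = 0.30 × (1 + 0.023) = 0.3069.
r = 0.3069 / 7.80 + 0.023 = 0.03935 + 0.023 = 0.06235

6.23%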